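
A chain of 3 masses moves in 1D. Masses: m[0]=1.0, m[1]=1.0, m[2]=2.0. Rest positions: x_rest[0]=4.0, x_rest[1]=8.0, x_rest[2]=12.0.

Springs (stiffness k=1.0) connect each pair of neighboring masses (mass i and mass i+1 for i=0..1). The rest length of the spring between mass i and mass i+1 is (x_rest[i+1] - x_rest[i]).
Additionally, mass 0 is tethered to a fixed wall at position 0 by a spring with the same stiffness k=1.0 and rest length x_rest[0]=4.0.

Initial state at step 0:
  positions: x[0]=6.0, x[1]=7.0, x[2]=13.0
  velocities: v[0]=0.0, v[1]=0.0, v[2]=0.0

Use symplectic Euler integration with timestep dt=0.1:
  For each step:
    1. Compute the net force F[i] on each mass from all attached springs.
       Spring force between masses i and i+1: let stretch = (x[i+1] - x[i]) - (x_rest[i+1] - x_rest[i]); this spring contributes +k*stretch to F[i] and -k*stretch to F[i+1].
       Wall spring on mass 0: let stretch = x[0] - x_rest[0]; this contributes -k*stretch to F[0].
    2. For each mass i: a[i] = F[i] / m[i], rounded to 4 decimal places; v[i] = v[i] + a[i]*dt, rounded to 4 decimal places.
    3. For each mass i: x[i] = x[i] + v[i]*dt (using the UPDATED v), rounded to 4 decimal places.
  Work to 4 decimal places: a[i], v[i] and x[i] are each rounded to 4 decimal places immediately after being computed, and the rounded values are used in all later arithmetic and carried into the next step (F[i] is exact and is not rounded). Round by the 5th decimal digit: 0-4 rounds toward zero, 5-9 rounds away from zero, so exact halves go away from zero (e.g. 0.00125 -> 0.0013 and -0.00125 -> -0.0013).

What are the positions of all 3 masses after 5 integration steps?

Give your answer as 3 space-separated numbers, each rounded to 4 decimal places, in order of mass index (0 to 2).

Step 0: x=[6.0000 7.0000 13.0000] v=[0.0000 0.0000 0.0000]
Step 1: x=[5.9500 7.0500 12.9900] v=[-0.5000 0.5000 -0.1000]
Step 2: x=[5.8515 7.1484 12.9703] v=[-0.9850 0.9840 -0.1970]
Step 3: x=[5.7075 7.2921 12.9415] v=[-1.4405 1.4365 -0.2881]
Step 4: x=[5.5222 7.4764 12.9044] v=[-1.8528 1.8430 -0.3706]
Step 5: x=[5.3012 7.6954 12.8602] v=[-2.2096 2.1904 -0.4420]

Answer: 5.3012 7.6954 12.8602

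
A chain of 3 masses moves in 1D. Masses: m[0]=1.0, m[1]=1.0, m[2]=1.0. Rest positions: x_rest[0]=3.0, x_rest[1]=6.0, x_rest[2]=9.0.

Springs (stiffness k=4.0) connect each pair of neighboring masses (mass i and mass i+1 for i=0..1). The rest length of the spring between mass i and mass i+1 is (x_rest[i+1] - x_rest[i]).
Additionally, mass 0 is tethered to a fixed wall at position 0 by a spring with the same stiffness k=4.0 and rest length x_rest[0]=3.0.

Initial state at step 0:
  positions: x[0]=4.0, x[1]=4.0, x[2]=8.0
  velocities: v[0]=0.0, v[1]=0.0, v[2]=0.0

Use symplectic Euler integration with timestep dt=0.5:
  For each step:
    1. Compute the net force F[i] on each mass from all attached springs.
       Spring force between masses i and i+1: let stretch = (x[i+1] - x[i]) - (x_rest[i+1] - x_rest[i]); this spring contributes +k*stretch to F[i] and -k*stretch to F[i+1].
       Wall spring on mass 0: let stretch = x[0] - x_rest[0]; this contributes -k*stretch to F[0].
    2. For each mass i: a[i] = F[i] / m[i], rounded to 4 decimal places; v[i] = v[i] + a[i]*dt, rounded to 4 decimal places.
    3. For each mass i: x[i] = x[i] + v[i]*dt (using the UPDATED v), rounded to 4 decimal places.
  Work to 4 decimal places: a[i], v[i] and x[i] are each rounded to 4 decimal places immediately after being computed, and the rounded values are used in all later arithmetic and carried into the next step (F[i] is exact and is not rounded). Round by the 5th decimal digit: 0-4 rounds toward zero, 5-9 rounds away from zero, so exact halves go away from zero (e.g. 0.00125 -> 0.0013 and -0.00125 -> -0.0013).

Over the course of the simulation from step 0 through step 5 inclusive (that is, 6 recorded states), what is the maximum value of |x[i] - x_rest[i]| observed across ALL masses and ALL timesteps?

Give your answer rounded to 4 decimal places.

Step 0: x=[4.0000 4.0000 8.0000] v=[0.0000 0.0000 0.0000]
Step 1: x=[0.0000 8.0000 7.0000] v=[-8.0000 8.0000 -2.0000]
Step 2: x=[4.0000 3.0000 10.0000] v=[8.0000 -10.0000 6.0000]
Step 3: x=[3.0000 6.0000 9.0000] v=[-2.0000 6.0000 -2.0000]
Step 4: x=[2.0000 9.0000 8.0000] v=[-2.0000 6.0000 -2.0000]
Step 5: x=[6.0000 4.0000 11.0000] v=[8.0000 -10.0000 6.0000]
Max displacement = 3.0000

Answer: 3.0000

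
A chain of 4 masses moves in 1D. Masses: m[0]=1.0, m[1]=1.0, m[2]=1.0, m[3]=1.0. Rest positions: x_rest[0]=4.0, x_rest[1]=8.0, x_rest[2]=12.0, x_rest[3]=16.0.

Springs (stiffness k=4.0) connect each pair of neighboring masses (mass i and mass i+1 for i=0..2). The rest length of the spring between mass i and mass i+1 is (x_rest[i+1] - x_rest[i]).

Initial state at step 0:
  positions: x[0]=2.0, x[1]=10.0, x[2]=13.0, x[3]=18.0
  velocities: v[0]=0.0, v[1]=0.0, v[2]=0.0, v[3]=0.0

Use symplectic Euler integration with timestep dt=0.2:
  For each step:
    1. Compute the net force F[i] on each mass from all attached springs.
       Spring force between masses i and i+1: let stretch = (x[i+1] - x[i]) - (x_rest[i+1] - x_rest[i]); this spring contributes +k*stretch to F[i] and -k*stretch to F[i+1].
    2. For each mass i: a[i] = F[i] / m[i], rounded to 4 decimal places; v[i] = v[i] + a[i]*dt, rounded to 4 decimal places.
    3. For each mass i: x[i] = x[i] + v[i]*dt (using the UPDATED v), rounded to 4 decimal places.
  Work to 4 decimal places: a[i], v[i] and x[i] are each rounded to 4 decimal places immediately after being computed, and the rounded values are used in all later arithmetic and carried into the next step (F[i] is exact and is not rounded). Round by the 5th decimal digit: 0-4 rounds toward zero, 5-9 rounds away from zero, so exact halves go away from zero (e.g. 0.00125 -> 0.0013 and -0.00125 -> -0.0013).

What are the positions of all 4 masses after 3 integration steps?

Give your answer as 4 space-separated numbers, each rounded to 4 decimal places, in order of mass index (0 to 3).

Answer: 4.7904 7.0391 13.7997 17.3708

Derivation:
Step 0: x=[2.0000 10.0000 13.0000 18.0000] v=[0.0000 0.0000 0.0000 0.0000]
Step 1: x=[2.6400 9.2000 13.3200 17.8400] v=[3.2000 -4.0000 1.6000 -0.8000]
Step 2: x=[3.6896 8.0096 13.7040 17.5968] v=[5.2480 -5.9520 1.9200 -1.2160]
Step 3: x=[4.7904 7.0391 13.7997 17.3708] v=[5.5040 -4.8525 0.4787 -1.1302]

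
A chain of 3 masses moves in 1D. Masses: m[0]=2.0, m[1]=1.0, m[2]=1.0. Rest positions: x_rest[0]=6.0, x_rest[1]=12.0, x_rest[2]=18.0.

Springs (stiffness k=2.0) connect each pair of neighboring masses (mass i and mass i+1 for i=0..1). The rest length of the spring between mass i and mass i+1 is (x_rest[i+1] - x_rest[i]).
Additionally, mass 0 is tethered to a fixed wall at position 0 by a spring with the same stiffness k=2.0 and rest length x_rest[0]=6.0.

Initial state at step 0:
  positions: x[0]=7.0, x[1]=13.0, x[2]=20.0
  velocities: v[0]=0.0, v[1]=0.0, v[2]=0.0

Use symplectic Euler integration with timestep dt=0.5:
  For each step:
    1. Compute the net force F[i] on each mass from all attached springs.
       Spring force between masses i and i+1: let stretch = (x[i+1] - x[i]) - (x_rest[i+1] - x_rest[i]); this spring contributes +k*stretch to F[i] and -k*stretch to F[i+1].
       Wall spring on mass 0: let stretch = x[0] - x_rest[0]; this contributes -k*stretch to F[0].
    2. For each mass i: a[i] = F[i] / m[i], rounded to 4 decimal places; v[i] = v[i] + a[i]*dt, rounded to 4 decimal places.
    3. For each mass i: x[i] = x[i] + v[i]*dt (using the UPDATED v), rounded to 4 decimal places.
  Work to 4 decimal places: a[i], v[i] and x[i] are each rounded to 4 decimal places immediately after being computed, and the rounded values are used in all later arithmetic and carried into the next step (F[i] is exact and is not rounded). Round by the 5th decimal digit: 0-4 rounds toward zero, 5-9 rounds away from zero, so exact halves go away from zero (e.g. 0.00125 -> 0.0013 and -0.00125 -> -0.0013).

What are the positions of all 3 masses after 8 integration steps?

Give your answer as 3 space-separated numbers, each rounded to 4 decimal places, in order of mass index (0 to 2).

Answer: 5.2409 10.8967 16.4821

Derivation:
Step 0: x=[7.0000 13.0000 20.0000] v=[0.0000 0.0000 0.0000]
Step 1: x=[6.7500 13.5000 19.5000] v=[-0.5000 1.0000 -1.0000]
Step 2: x=[6.5000 13.6250 19.0000] v=[-0.5000 0.2500 -1.0000]
Step 3: x=[6.4063 12.8750 18.8125] v=[-0.1875 -1.5000 -0.3750]
Step 4: x=[6.3282 11.8594 18.6563] v=[-0.1563 -2.0312 -0.3125]
Step 5: x=[6.0508 11.4767 18.1016] v=[-0.5548 -0.7655 -1.1094]
Step 6: x=[5.6172 11.6935 17.2345] v=[-0.8673 0.4335 -1.7343]
Step 7: x=[5.2983 11.6426 16.5969] v=[-0.6378 -0.1018 -1.2753]
Step 8: x=[5.2409 10.8967 16.4821] v=[-0.1148 -1.4918 -0.2296]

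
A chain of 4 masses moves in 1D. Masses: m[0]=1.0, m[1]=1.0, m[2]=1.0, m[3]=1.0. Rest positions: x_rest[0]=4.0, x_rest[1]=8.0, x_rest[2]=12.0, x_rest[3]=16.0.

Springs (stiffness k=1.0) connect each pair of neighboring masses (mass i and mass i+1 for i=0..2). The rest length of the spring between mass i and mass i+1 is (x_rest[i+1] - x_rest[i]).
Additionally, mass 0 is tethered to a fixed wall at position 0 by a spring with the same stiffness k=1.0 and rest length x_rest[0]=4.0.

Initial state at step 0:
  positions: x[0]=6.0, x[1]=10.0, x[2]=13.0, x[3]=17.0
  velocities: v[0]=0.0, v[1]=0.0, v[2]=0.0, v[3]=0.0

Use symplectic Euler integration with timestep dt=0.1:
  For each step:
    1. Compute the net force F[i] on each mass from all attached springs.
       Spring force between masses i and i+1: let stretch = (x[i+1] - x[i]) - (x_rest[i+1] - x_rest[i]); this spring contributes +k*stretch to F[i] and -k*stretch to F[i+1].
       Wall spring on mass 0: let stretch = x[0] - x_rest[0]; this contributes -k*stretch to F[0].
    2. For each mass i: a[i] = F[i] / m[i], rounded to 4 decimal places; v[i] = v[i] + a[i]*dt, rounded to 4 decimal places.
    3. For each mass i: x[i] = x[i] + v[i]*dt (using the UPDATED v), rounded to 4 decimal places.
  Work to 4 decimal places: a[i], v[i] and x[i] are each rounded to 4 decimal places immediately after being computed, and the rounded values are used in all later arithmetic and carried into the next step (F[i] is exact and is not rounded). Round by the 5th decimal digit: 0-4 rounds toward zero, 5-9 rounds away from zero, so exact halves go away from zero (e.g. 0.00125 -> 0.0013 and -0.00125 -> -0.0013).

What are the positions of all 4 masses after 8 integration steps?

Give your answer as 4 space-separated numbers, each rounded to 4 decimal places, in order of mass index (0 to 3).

Answer: 5.3408 9.6602 13.3006 17.0192

Derivation:
Step 0: x=[6.0000 10.0000 13.0000 17.0000] v=[0.0000 0.0000 0.0000 0.0000]
Step 1: x=[5.9800 9.9900 13.0100 17.0000] v=[-0.2000 -0.1000 0.1000 0.0000]
Step 2: x=[5.9403 9.9701 13.0297 17.0001] v=[-0.3970 -0.1990 0.1970 0.0010]
Step 3: x=[5.8815 9.9405 13.0585 17.0005] v=[-0.5881 -0.2960 0.2881 0.0040]
Step 4: x=[5.8045 9.9015 13.0956 17.0015] v=[-0.7704 -0.3901 0.3705 0.0098]
Step 5: x=[5.7104 9.8535 13.1398 17.0034] v=[-0.9412 -0.4804 0.4417 0.0192]
Step 6: x=[5.6006 9.7969 13.1897 17.0067] v=[-1.0979 -0.5661 0.4994 0.0328]
Step 7: x=[5.4768 9.7323 13.2439 17.0118] v=[-1.2383 -0.6465 0.5418 0.0511]
Step 8: x=[5.3408 9.6602 13.3006 17.0192] v=[-1.3604 -0.7209 0.5674 0.0743]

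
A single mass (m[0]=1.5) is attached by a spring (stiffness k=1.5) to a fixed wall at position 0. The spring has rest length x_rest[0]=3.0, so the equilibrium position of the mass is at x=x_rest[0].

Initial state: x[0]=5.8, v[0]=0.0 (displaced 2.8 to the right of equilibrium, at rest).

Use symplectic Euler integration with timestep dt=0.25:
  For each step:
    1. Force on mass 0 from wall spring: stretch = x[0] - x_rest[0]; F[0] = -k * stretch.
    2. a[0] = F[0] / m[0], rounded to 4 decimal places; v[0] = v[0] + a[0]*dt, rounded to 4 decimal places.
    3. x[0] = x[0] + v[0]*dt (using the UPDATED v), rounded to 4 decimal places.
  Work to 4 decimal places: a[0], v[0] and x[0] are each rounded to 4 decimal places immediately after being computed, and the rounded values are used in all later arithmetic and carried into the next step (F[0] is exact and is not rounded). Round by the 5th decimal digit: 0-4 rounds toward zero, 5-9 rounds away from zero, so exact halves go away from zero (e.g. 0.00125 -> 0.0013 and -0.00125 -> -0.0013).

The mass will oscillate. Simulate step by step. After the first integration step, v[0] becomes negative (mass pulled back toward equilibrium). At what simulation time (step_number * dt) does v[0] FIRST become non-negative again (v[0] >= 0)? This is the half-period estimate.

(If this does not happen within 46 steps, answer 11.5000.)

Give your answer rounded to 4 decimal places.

Step 0: x=[5.8000] v=[0.0000]
Step 1: x=[5.6250] v=[-0.7000]
Step 2: x=[5.2859] v=[-1.3563]
Step 3: x=[4.8040] v=[-1.9278]
Step 4: x=[4.2093] v=[-2.3788]
Step 5: x=[3.5390] v=[-2.6811]
Step 6: x=[2.8350] v=[-2.8159]
Step 7: x=[2.1413] v=[-2.7747]
Step 8: x=[1.5013] v=[-2.5600]
Step 9: x=[0.9550] v=[-2.1853]
Step 10: x=[0.5365] v=[-1.6741]
Step 11: x=[0.2720] v=[-1.0582]
Step 12: x=[0.1780] v=[-0.3762]
Step 13: x=[0.2603] v=[0.3293]
First v>=0 after going negative at step 13, time=3.2500

Answer: 3.2500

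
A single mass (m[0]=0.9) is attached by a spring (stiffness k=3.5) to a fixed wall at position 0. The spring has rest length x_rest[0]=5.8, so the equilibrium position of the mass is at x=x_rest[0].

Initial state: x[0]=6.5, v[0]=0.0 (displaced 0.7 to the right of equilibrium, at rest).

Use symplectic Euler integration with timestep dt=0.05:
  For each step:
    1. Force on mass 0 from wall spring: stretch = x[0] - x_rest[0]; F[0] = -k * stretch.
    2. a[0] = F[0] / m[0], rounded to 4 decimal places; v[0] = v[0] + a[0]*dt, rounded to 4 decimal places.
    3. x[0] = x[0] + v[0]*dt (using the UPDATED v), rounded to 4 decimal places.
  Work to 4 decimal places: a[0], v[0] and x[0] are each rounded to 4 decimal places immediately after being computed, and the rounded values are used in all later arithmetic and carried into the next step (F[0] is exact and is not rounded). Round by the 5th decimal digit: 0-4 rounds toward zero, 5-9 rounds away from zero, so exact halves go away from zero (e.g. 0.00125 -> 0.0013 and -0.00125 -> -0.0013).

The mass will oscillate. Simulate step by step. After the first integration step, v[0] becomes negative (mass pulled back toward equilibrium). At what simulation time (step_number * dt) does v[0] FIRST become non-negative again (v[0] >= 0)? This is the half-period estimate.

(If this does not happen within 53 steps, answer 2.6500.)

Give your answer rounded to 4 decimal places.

Answer: 1.6000

Derivation:
Step 0: x=[6.5000] v=[0.0000]
Step 1: x=[6.4932] v=[-0.1361]
Step 2: x=[6.4797] v=[-0.2709]
Step 3: x=[6.4595] v=[-0.4031]
Step 4: x=[6.4329] v=[-0.5313]
Step 5: x=[6.4002] v=[-0.6544]
Step 6: x=[6.3616] v=[-0.7711]
Step 7: x=[6.3176] v=[-0.8803]
Step 8: x=[6.2686] v=[-0.9809]
Step 9: x=[6.2150] v=[-1.0720]
Step 10: x=[6.1574] v=[-1.1527]
Step 11: x=[6.0963] v=[-1.2222]
Step 12: x=[6.0323] v=[-1.2798]
Step 13: x=[5.9661] v=[-1.3250]
Step 14: x=[5.8982] v=[-1.3573]
Step 15: x=[5.8294] v=[-1.3764]
Step 16: x=[5.7603] v=[-1.3821]
Step 17: x=[5.6916] v=[-1.3744]
Step 18: x=[5.6239] v=[-1.3533]
Step 19: x=[5.5579] v=[-1.3191]
Step 20: x=[5.4943] v=[-1.2720]
Step 21: x=[5.4337] v=[-1.2126]
Step 22: x=[5.3766] v=[-1.1414]
Step 23: x=[5.3236] v=[-1.0591]
Step 24: x=[5.2753] v=[-0.9665]
Step 25: x=[5.2321] v=[-0.8645]
Step 26: x=[5.1944] v=[-0.7541]
Step 27: x=[5.1626] v=[-0.6363]
Step 28: x=[5.1370] v=[-0.5124]
Step 29: x=[5.1178] v=[-0.3835]
Step 30: x=[5.1053] v=[-0.2509]
Step 31: x=[5.0995] v=[-0.1158]
Step 32: x=[5.1005] v=[0.0204]
First v>=0 after going negative at step 32, time=1.6000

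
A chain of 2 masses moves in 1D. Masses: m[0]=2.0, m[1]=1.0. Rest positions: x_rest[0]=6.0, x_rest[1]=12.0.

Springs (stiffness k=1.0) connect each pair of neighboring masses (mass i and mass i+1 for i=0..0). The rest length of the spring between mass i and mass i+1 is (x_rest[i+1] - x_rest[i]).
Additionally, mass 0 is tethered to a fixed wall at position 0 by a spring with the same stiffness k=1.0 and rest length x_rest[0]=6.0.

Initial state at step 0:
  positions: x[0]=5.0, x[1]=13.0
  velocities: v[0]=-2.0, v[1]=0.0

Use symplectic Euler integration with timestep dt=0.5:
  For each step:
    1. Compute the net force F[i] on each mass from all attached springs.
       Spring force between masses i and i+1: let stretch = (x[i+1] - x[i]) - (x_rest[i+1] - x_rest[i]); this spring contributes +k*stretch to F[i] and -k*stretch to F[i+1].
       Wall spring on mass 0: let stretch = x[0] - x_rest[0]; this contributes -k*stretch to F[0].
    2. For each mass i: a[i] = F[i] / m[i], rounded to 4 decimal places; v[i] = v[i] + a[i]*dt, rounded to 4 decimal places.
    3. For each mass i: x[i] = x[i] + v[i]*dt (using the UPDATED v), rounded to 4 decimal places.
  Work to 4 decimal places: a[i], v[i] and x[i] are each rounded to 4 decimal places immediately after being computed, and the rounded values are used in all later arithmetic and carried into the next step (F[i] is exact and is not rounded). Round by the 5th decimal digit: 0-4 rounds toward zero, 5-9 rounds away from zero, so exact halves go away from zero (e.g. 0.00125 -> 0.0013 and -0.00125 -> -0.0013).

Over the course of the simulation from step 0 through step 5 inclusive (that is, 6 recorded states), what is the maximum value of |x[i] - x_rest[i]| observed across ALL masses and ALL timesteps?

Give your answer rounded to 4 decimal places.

Step 0: x=[5.0000 13.0000] v=[-2.0000 0.0000]
Step 1: x=[4.3750 12.5000] v=[-1.2500 -1.0000]
Step 2: x=[4.2188 11.4688] v=[-0.3125 -2.0625]
Step 3: x=[4.4415 10.1251] v=[0.4453 -2.6875]
Step 4: x=[4.8195 8.8605] v=[0.7559 -2.5293]
Step 5: x=[5.1002 8.0856] v=[0.5613 -1.5498]
Max displacement = 3.9144

Answer: 3.9144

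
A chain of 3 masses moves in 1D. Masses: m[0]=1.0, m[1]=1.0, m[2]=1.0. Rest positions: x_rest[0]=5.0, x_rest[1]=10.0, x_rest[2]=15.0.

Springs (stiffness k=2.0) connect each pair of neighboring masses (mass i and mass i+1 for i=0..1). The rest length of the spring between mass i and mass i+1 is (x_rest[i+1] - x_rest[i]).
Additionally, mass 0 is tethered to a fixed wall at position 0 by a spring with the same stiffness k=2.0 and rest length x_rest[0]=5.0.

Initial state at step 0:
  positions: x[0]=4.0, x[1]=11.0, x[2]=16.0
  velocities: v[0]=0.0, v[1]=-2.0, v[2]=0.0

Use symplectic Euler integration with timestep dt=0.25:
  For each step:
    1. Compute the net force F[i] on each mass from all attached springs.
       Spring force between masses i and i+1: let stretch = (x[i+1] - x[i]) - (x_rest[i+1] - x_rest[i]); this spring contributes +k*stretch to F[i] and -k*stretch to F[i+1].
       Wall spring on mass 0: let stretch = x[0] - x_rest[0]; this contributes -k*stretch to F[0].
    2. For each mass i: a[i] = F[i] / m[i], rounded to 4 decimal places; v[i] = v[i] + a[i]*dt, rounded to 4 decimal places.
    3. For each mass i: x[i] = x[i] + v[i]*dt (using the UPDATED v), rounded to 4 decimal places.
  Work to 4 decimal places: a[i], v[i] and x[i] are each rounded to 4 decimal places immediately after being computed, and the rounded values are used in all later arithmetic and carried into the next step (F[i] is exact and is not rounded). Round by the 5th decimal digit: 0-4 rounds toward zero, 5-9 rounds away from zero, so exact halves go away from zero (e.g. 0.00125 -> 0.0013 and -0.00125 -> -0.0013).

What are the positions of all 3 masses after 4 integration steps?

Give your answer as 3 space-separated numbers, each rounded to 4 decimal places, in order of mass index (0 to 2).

Answer: 5.7212 8.8194 15.1531

Derivation:
Step 0: x=[4.0000 11.0000 16.0000] v=[0.0000 -2.0000 0.0000]
Step 1: x=[4.3750 10.2500 16.0000] v=[1.5000 -3.0000 0.0000]
Step 2: x=[4.9375 9.4844 15.9063] v=[2.2500 -3.0625 -0.3750]
Step 3: x=[5.4512 8.9532 15.6348] v=[2.0547 -2.1250 -1.0860]
Step 4: x=[5.7212 8.8194 15.1531] v=[1.0801 -0.5352 -1.9268]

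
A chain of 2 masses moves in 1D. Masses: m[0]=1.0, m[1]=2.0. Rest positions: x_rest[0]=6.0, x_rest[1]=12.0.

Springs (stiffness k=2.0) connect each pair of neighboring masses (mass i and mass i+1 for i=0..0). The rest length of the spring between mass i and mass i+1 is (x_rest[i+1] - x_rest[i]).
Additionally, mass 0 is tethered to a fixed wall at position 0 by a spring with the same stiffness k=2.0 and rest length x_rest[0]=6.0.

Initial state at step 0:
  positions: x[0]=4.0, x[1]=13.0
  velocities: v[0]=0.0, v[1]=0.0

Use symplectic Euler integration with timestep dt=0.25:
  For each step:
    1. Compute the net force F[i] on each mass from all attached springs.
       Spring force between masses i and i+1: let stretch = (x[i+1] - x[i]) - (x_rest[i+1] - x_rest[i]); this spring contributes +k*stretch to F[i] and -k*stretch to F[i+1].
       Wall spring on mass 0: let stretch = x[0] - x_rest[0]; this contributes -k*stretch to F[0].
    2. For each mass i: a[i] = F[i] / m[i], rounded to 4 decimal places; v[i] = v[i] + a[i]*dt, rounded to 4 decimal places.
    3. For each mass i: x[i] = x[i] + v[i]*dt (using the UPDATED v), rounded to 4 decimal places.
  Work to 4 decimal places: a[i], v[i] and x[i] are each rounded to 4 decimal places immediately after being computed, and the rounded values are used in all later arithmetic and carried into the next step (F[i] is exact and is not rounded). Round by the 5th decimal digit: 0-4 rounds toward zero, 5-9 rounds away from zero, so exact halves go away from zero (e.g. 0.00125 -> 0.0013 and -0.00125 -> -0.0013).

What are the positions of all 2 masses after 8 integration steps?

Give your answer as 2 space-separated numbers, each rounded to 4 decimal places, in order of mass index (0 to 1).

Step 0: x=[4.0000 13.0000] v=[0.0000 0.0000]
Step 1: x=[4.6250 12.8125] v=[2.5000 -0.7500]
Step 2: x=[5.6953 12.4883] v=[4.2813 -1.2969]
Step 3: x=[6.9029 12.1145] v=[4.8302 -1.4952]
Step 4: x=[7.8991 11.7900] v=[3.9846 -1.2981]
Step 5: x=[8.3942 11.5973] v=[1.9805 -0.7708]
Step 6: x=[8.2404 11.5794] v=[-0.6151 -0.0716]
Step 7: x=[7.4740 11.7278] v=[-3.0658 0.5937]
Step 8: x=[6.3050 11.9854] v=[-4.6759 1.0303]

Answer: 6.3050 11.9854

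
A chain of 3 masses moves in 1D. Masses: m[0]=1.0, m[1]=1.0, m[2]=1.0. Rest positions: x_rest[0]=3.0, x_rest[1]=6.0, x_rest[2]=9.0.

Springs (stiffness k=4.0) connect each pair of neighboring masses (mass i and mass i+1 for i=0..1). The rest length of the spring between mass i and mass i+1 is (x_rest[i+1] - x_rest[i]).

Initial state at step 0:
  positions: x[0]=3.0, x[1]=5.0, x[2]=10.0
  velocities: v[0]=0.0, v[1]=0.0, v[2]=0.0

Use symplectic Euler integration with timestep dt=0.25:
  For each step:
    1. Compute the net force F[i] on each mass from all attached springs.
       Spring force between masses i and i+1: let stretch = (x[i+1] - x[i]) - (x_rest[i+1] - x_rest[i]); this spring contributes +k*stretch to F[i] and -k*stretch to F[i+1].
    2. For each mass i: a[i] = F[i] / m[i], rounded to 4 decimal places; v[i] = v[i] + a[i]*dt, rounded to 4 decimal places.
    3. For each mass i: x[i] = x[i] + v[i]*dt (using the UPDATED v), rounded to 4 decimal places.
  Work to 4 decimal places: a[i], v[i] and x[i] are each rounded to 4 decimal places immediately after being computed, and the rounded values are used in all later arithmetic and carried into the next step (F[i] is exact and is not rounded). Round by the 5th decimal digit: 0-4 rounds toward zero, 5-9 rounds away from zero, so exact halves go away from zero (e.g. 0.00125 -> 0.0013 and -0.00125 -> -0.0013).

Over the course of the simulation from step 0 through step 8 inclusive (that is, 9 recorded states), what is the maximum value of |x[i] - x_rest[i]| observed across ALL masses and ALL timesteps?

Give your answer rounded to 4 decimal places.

Answer: 1.1094

Derivation:
Step 0: x=[3.0000 5.0000 10.0000] v=[0.0000 0.0000 0.0000]
Step 1: x=[2.7500 5.7500 9.5000] v=[-1.0000 3.0000 -2.0000]
Step 2: x=[2.5000 6.6875 8.8125] v=[-1.0000 3.7500 -2.7500]
Step 3: x=[2.5469 7.1094 8.3438] v=[0.1875 1.6875 -1.8750]
Step 4: x=[2.9844 6.6993 8.3165] v=[1.7500 -1.6406 -0.1094]
Step 5: x=[3.6006 5.7647 8.6349] v=[2.4649 -3.7383 1.2734]
Step 6: x=[4.0079 5.0067 8.9857] v=[1.6290 -3.0322 1.4032]
Step 7: x=[3.9149 4.9937 9.0918] v=[-0.3722 -0.0520 0.4242]
Step 8: x=[3.3416 5.7355 8.9233] v=[-2.2934 2.9673 -0.6739]
Max displacement = 1.1094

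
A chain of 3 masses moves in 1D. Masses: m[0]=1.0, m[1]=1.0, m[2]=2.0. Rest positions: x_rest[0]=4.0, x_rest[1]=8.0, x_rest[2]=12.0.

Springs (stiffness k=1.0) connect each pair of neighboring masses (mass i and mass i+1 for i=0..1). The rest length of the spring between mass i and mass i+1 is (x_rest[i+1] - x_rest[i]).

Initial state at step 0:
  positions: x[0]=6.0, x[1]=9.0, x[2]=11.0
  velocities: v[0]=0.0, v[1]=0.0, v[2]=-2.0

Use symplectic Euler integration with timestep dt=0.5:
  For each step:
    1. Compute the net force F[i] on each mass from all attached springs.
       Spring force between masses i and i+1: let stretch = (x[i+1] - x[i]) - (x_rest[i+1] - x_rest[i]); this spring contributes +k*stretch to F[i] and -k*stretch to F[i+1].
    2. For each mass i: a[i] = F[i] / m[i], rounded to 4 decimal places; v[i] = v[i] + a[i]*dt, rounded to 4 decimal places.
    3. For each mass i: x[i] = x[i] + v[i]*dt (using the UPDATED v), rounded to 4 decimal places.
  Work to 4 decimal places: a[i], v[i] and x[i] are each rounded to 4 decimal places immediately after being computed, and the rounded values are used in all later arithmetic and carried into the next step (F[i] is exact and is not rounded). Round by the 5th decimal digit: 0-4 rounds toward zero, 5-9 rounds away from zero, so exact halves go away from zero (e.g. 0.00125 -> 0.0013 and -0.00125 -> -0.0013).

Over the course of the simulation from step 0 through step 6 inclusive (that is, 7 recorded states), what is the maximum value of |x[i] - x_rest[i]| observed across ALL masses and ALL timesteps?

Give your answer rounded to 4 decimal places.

Step 0: x=[6.0000 9.0000 11.0000] v=[0.0000 0.0000 -2.0000]
Step 1: x=[5.7500 8.7500 10.2500] v=[-0.5000 -0.5000 -1.5000]
Step 2: x=[5.2500 8.1250 9.8125] v=[-1.0000 -1.2500 -0.8750]
Step 3: x=[4.4688 7.2031 9.6641] v=[-1.5625 -1.8438 -0.2969]
Step 4: x=[3.3711 6.2129 9.7081] v=[-2.1954 -1.9805 0.0879]
Step 5: x=[1.9839 5.3860 9.8152] v=[-2.7745 -1.6538 0.2141]
Step 6: x=[0.4472 4.8159 9.8686] v=[-3.0735 -1.1403 0.1068]
Max displacement = 3.5528

Answer: 3.5528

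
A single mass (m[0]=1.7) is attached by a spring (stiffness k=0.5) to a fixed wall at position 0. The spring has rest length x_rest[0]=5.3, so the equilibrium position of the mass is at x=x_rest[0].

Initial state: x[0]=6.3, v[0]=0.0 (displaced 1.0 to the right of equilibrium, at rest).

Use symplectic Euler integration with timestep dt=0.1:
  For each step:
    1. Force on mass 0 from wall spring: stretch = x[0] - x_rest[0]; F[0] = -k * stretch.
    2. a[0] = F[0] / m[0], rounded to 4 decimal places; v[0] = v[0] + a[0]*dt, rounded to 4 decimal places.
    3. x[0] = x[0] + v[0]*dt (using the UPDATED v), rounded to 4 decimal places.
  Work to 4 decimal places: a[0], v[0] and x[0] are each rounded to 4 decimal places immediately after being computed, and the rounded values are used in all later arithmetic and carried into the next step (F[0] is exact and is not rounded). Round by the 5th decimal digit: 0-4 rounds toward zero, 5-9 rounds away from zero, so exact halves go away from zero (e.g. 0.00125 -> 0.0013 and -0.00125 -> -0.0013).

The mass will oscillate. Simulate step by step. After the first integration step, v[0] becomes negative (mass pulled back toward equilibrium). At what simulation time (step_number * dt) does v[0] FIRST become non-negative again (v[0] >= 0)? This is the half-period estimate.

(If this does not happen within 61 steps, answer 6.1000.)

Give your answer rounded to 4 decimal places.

Step 0: x=[6.3000] v=[0.0000]
Step 1: x=[6.2971] v=[-0.0294]
Step 2: x=[6.2912] v=[-0.0587]
Step 3: x=[6.2824] v=[-0.0879]
Step 4: x=[6.2707] v=[-0.1168]
Step 5: x=[6.2562] v=[-0.1454]
Step 6: x=[6.2389] v=[-0.1735]
Step 7: x=[6.2188] v=[-0.2011]
Step 8: x=[6.1960] v=[-0.2281]
Step 9: x=[6.1706] v=[-0.2545]
Step 10: x=[6.1426] v=[-0.2801]
Step 11: x=[6.1121] v=[-0.3049]
Step 12: x=[6.0792] v=[-0.3288]
Step 13: x=[6.0440] v=[-0.3517]
Step 14: x=[6.0066] v=[-0.3736]
Step 15: x=[5.9672] v=[-0.3944]
Step 16: x=[5.9258] v=[-0.4140]
Step 17: x=[5.8826] v=[-0.4324]
Step 18: x=[5.8377] v=[-0.4495]
Step 19: x=[5.7912] v=[-0.4653]
Step 20: x=[5.7432] v=[-0.4798]
Step 21: x=[5.6939] v=[-0.4928]
Step 22: x=[5.6435] v=[-0.5044]
Step 23: x=[5.5921] v=[-0.5145]
Step 24: x=[5.5398] v=[-0.5231]
Step 25: x=[5.4868] v=[-0.5302]
Step 26: x=[5.4332] v=[-0.5357]
Step 27: x=[5.3792] v=[-0.5396]
Step 28: x=[5.3250] v=[-0.5419]
Step 29: x=[5.2707] v=[-0.5426]
Step 30: x=[5.2165] v=[-0.5417]
Step 31: x=[5.1626] v=[-0.5392]
Step 32: x=[5.1091] v=[-0.5352]
Step 33: x=[5.0561] v=[-0.5296]
Step 34: x=[5.0039] v=[-0.5224]
Step 35: x=[4.9525] v=[-0.5137]
Step 36: x=[4.9022] v=[-0.5035]
Step 37: x=[4.8530] v=[-0.4918]
Step 38: x=[4.8051] v=[-0.4787]
Step 39: x=[4.7587] v=[-0.4641]
Step 40: x=[4.7139] v=[-0.4482]
Step 41: x=[4.6708] v=[-0.4310]
Step 42: x=[4.6296] v=[-0.4125]
Step 43: x=[4.5903] v=[-0.3928]
Step 44: x=[4.5531] v=[-0.3719]
Step 45: x=[4.5181] v=[-0.3499]
Step 46: x=[4.4854] v=[-0.3269]
Step 47: x=[4.4551] v=[-0.3029]
Step 48: x=[4.4273] v=[-0.2781]
Step 49: x=[4.4021] v=[-0.2524]
Step 50: x=[4.3795] v=[-0.2260]
Step 51: x=[4.3596] v=[-0.1989]
Step 52: x=[4.3425] v=[-0.1712]
Step 53: x=[4.3282] v=[-0.1430]
Step 54: x=[4.3168] v=[-0.1144]
Step 55: x=[4.3083] v=[-0.0855]
Step 56: x=[4.3027] v=[-0.0563]
Step 57: x=[4.3000] v=[-0.0270]
Step 58: x=[4.3002] v=[0.0024]
First v>=0 after going negative at step 58, time=5.8000

Answer: 5.8000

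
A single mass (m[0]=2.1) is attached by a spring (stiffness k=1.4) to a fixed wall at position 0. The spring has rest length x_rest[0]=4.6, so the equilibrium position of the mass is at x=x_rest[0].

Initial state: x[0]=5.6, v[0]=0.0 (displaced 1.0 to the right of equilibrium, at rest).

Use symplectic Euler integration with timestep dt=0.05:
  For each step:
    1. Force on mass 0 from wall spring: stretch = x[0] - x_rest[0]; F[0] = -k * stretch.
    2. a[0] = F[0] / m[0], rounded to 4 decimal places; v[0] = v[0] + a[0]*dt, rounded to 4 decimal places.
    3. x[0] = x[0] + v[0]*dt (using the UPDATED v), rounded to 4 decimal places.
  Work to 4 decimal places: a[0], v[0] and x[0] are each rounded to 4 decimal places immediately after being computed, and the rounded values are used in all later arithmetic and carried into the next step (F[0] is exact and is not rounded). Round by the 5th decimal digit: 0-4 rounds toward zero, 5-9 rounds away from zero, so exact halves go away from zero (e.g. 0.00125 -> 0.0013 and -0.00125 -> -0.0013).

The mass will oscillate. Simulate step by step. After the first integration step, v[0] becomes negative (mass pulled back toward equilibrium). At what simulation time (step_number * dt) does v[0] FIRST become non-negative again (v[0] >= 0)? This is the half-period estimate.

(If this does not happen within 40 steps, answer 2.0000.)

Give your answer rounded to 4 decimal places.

Step 0: x=[5.6000] v=[0.0000]
Step 1: x=[5.5983] v=[-0.0333]
Step 2: x=[5.5950] v=[-0.0666]
Step 3: x=[5.5900] v=[-0.0998]
Step 4: x=[5.5834] v=[-0.1328]
Step 5: x=[5.5751] v=[-0.1656]
Step 6: x=[5.5652] v=[-0.1981]
Step 7: x=[5.5537] v=[-0.2303]
Step 8: x=[5.5406] v=[-0.2621]
Step 9: x=[5.5259] v=[-0.2935]
Step 10: x=[5.5097] v=[-0.3244]
Step 11: x=[5.4920] v=[-0.3547]
Step 12: x=[5.4728] v=[-0.3844]
Step 13: x=[5.4521] v=[-0.4135]
Step 14: x=[5.4300] v=[-0.4419]
Step 15: x=[5.4065] v=[-0.4696]
Step 16: x=[5.3817] v=[-0.4965]
Step 17: x=[5.3556] v=[-0.5226]
Step 18: x=[5.3282] v=[-0.5478]
Step 19: x=[5.2996] v=[-0.5721]
Step 20: x=[5.2698] v=[-0.5954]
Step 21: x=[5.2389] v=[-0.6177]
Step 22: x=[5.2070] v=[-0.6390]
Step 23: x=[5.1740] v=[-0.6592]
Step 24: x=[5.1401] v=[-0.6783]
Step 25: x=[5.1053] v=[-0.6963]
Step 26: x=[5.0696] v=[-0.7131]
Step 27: x=[5.0332] v=[-0.7288]
Step 28: x=[4.9960] v=[-0.7432]
Step 29: x=[4.9582] v=[-0.7564]
Step 30: x=[4.9198] v=[-0.7683]
Step 31: x=[4.8809] v=[-0.7790]
Step 32: x=[4.8415] v=[-0.7884]
Step 33: x=[4.8017] v=[-0.7965]
Step 34: x=[4.7615] v=[-0.8032]
Step 35: x=[4.7211] v=[-0.8086]
Step 36: x=[4.6805] v=[-0.8126]
Step 37: x=[4.6397] v=[-0.8153]
Step 38: x=[4.5989] v=[-0.8166]
Step 39: x=[4.5581] v=[-0.8166]
Step 40: x=[4.5173] v=[-0.8152]
v[0] did not become non-negative within 40 steps; using fallback time=2.0000

Answer: 2.0000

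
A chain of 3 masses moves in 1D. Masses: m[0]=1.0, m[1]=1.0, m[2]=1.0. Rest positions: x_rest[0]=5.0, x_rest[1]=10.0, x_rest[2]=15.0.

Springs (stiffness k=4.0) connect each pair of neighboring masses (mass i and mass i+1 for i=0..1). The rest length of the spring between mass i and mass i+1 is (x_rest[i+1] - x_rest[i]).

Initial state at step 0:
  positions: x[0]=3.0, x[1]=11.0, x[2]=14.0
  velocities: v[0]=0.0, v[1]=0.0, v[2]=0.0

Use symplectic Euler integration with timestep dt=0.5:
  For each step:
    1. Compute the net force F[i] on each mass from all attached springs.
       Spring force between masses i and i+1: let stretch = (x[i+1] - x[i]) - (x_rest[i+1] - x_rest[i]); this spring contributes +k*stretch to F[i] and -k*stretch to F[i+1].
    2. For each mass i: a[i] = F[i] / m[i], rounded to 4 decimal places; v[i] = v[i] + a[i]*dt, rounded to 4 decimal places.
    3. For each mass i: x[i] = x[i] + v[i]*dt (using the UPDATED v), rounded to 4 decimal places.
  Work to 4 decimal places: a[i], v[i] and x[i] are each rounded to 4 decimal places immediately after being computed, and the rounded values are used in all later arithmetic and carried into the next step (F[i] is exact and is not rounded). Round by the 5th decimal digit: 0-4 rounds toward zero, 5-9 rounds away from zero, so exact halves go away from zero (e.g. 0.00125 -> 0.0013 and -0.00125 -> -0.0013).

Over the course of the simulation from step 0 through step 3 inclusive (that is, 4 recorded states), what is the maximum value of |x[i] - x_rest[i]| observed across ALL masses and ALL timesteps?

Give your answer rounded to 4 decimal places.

Step 0: x=[3.0000 11.0000 14.0000] v=[0.0000 0.0000 0.0000]
Step 1: x=[6.0000 6.0000 16.0000] v=[6.0000 -10.0000 4.0000]
Step 2: x=[4.0000 11.0000 13.0000] v=[-4.0000 10.0000 -6.0000]
Step 3: x=[4.0000 11.0000 13.0000] v=[0.0000 0.0000 0.0000]
Max displacement = 4.0000

Answer: 4.0000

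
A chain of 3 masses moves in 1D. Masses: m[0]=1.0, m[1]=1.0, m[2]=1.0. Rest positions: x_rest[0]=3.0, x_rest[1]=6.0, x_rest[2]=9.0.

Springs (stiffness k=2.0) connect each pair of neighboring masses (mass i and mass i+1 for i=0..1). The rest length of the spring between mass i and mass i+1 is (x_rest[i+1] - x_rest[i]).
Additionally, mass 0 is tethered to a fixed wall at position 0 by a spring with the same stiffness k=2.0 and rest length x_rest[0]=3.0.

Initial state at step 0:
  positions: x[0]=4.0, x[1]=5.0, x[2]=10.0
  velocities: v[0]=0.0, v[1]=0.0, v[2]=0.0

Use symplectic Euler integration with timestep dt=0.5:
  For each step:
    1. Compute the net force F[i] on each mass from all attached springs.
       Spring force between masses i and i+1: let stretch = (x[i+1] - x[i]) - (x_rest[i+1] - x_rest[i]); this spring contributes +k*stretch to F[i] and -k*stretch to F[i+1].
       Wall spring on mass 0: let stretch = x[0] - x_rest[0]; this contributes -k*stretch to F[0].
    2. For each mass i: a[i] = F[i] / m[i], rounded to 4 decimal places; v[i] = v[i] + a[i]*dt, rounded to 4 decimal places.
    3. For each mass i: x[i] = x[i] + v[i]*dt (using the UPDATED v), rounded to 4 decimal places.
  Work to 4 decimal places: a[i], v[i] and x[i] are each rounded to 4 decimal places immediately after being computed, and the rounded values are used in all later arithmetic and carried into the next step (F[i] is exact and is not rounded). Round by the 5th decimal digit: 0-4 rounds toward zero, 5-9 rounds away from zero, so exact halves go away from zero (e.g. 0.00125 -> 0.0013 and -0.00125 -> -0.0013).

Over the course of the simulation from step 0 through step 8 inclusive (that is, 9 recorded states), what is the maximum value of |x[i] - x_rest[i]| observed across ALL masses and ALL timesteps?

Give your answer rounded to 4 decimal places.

Step 0: x=[4.0000 5.0000 10.0000] v=[0.0000 0.0000 0.0000]
Step 1: x=[2.5000 7.0000 9.0000] v=[-3.0000 4.0000 -2.0000]
Step 2: x=[2.0000 7.7500 8.5000] v=[-1.0000 1.5000 -1.0000]
Step 3: x=[3.3750 6.0000 9.1250] v=[2.7500 -3.5000 1.2500]
Step 4: x=[4.3750 4.5000 9.6875] v=[2.0000 -3.0000 1.1250]
Step 5: x=[3.2500 5.5313 9.1563] v=[-2.2500 2.0625 -1.0625]
Step 6: x=[1.6407 7.2344 8.3126] v=[-3.2187 3.4062 -1.6875]
Step 7: x=[2.0079 6.6798 8.4298] v=[0.7343 -1.1093 0.2343]
Step 8: x=[3.7071 4.6642 9.1720] v=[3.3983 -4.0312 1.4843]
Max displacement = 1.7500

Answer: 1.7500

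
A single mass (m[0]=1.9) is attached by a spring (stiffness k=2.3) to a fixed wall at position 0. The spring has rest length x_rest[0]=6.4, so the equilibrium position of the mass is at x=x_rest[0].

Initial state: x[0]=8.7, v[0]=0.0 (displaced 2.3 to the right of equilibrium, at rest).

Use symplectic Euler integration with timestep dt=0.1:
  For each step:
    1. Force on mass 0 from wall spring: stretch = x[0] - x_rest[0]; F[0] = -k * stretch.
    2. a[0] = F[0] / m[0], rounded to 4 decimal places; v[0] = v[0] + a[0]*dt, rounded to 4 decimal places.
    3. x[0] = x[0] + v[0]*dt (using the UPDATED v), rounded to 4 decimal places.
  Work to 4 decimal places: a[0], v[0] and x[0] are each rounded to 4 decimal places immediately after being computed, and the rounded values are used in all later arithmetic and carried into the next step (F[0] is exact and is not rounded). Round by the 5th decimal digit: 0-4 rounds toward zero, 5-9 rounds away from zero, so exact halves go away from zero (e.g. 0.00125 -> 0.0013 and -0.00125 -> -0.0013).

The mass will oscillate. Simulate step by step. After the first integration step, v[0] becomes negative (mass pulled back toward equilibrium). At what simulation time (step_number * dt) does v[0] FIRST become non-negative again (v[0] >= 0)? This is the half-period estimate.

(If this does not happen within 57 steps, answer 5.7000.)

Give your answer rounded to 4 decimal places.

Step 0: x=[8.7000] v=[0.0000]
Step 1: x=[8.6722] v=[-0.2784]
Step 2: x=[8.6169] v=[-0.5535]
Step 3: x=[8.5347] v=[-0.8219]
Step 4: x=[8.4267] v=[-1.0803]
Step 5: x=[8.2941] v=[-1.3256]
Step 6: x=[8.1386] v=[-1.5549]
Step 7: x=[7.9621] v=[-1.7654]
Step 8: x=[7.7667] v=[-1.9545]
Step 9: x=[7.5547] v=[-2.1199]
Step 10: x=[7.3287] v=[-2.2597]
Step 11: x=[7.0915] v=[-2.3721]
Step 12: x=[6.8459] v=[-2.4558]
Step 13: x=[6.5949] v=[-2.5098]
Step 14: x=[6.3416] v=[-2.5334]
Step 15: x=[6.0890] v=[-2.5263]
Step 16: x=[5.8401] v=[-2.4887]
Step 17: x=[5.5980] v=[-2.4209]
Step 18: x=[5.3656] v=[-2.3238]
Step 19: x=[5.1457] v=[-2.1986]
Step 20: x=[4.9410] v=[-2.0468]
Step 21: x=[4.7540] v=[-1.8702]
Step 22: x=[4.5869] v=[-1.6710]
Step 23: x=[4.4418] v=[-1.4515]
Step 24: x=[4.3204] v=[-1.2145]
Step 25: x=[4.2241] v=[-0.9628]
Step 26: x=[4.1542] v=[-0.6994]
Step 27: x=[4.1115] v=[-0.4275]
Step 28: x=[4.0965] v=[-0.1505]
Step 29: x=[4.1093] v=[0.1283]
First v>=0 after going negative at step 29, time=2.9000

Answer: 2.9000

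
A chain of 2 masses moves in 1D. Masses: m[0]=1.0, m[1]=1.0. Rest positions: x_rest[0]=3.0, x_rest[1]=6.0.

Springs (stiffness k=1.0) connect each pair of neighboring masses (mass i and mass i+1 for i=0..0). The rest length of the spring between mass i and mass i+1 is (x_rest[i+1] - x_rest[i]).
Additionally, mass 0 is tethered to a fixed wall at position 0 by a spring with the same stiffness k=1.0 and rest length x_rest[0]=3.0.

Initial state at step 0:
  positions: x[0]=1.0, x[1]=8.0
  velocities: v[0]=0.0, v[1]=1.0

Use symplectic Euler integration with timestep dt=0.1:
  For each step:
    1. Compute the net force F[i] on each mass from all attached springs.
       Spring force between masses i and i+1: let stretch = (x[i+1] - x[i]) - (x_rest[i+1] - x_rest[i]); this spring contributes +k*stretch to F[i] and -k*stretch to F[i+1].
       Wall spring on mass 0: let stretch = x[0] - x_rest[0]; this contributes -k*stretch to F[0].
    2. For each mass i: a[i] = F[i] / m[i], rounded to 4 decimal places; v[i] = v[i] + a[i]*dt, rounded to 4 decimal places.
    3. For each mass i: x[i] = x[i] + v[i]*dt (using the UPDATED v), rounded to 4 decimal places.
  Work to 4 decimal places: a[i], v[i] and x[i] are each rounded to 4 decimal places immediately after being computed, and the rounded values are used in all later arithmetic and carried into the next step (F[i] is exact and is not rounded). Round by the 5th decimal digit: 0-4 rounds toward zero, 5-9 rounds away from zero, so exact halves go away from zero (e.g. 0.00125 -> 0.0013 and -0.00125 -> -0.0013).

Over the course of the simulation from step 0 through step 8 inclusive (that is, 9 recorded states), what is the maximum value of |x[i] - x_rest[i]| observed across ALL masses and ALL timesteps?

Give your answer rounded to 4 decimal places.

Step 0: x=[1.0000 8.0000] v=[0.0000 1.0000]
Step 1: x=[1.0600 8.0600] v=[0.6000 0.6000]
Step 2: x=[1.1794 8.0800] v=[1.1940 0.2000]
Step 3: x=[1.3560 8.0610] v=[1.7661 -0.1901]
Step 4: x=[1.5861 8.0049] v=[2.3010 -0.5606]
Step 5: x=[1.8645 7.9147] v=[2.7843 -0.9025]
Step 6: x=[2.1848 7.7940] v=[3.2029 -1.2075]
Step 7: x=[2.5393 7.6472] v=[3.5453 -1.4684]
Step 8: x=[2.9195 7.4793] v=[3.8022 -1.6792]
Max displacement = 2.0800

Answer: 2.0800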